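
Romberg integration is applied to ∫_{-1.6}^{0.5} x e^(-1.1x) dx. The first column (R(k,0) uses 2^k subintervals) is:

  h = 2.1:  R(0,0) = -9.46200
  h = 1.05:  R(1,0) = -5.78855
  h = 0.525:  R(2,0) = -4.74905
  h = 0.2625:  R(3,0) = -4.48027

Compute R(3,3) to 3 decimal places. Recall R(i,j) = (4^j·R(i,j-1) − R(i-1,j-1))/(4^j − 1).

Richardson extrapolation on the trapezoidal column (denominator 4−1=3):
R(1,1) = -5.78855 + (-5.78855 − (-9.46200))/3 = -4.56407
R(2,1) = (4·(-4.74905) − (-5.78855)) / 3 = -4.40255
R(3,1) = -4.48027 + (-4.48027 − (-4.74905))/3 = -4.39068
R(2,2) = (16·(-4.40255) − (-4.56407)) / 15 = -4.39178
R(3,2) = -4.39068 + (-4.39068 − (-4.40255))/15 = -4.38989
R(3,3) = (64·(-4.38989) − (-4.39178)) / 63 = -4.38986

-4.390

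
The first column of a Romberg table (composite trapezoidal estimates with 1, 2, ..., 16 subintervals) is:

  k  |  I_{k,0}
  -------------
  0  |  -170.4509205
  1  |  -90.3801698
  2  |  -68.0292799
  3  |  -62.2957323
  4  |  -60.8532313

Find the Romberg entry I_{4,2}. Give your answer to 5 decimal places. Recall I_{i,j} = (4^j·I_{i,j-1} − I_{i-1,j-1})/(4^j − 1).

-60.37159

Richardson extrapolation on the trapezoidal column (denominator 4−1=3):
I_{3,1} = -62.2957323 + (-62.2957323 − (-68.0292799))/3 = -60.3845498
I_{4,1} = (4·(-60.8532313) − (-62.2957323)) / 3 = -60.3723976
I_{4,2} = (16·(-60.3723976) − (-60.3845498)) / 15 = -60.3715875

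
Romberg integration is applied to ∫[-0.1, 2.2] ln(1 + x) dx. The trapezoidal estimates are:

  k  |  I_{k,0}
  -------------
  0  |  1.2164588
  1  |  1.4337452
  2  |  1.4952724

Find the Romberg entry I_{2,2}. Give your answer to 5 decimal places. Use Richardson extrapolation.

Richardson extrapolation on the trapezoidal column (denominator 4−1=3):
I_{1,1} = (4·1.4337452 − 1.2164588) / 3 = 1.5061740
I_{2,1} = (4·1.4952724 − 1.4337452) / 3 = 1.5157815
I_{2,2} = 1.5157815 + (1.5157815 − 1.5061740)/15 = 1.5164220
(Column j=1 coincides with Simpson's rule on the same nodes.)

1.51642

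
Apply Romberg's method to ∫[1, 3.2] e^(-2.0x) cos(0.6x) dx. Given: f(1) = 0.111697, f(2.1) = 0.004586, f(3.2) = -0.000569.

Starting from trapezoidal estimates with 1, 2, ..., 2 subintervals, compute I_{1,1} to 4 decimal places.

0.0475

I_{0,0} (trapezoid, 1 panel, h=2.2000): 0.122241
I_{1,0} (trapezoid, 2 panels, h=1.1000): 0.066165
I_{1,1} = 0.066165 + (0.066165 − 0.122241)/3 = 0.047473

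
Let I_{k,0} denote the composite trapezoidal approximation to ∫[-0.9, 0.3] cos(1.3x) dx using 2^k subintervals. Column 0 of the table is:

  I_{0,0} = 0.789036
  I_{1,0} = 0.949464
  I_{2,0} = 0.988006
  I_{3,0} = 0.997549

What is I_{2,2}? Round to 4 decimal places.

I_{1,1} = (4·0.949464 − 0.789036) / 3 = 1.002940
I_{2,1} = 0.988006 + (0.988006 − 0.949464)/3 = 1.000853
I_{2,2} = (16·1.000853 − 1.002940) / 15 = 1.000714

1.0007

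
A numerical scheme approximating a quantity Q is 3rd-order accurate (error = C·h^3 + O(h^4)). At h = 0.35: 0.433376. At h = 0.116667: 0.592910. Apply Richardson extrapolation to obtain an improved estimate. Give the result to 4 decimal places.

The leading error scales as h^3; refining by a factor of 3 reduces it by 3^3 = 27.
Extrapolated value = (27·A(h/3) − A(h)) / (27 − 1)
= (27·0.592910 − 0.433376) / 26
= 15.575194 / 26 = 0.599046

0.5990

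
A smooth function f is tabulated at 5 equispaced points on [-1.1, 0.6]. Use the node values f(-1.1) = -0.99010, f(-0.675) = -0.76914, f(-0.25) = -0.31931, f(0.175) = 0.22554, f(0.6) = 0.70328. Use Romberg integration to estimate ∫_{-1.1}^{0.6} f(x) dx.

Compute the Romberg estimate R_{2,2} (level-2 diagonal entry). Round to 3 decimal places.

-0.439

R_{0,0} (trapezoid, 1 panel, h=1.7000): -0.24380
R_{1,0} (trapezoid, 2 panels, h=0.8500): -0.39331
R_{2,0} (trapezoid, 4 panels, h=0.4250): -0.42769
R_{1,1} = -0.39331 + (-0.39331 − (-0.24380))/3 = -0.44315
R_{2,1} = -0.42769 + (-0.42769 − (-0.39331))/3 = -0.43915
R_{2,2} = -0.43915 + (-0.43915 − (-0.44315))/15 = -0.43888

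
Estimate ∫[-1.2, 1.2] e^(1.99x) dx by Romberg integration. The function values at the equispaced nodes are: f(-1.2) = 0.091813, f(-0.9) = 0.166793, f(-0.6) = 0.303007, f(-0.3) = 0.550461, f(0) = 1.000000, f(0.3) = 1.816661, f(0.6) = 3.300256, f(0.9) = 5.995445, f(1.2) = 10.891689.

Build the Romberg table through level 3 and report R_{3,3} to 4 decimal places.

5.4272

R_{0,0} (trapezoid, 1 panel, h=2.4000): 13.180202
R_{1,0} (trapezoid, 2 panels, h=1.2000): 7.790101
R_{2,0} (trapezoid, 4 panels, h=0.6000): 6.057008
R_{3,0} (trapezoid, 8 panels, h=0.3000): 5.587312
R_{1,1} = 7.790101 + (7.790101 − 13.180202)/3 = 5.993401
R_{2,1} = 6.057008 + (6.057008 − 7.790101)/3 = 5.479310
R_{3,1} = 5.587312 + (5.587312 − 6.057008)/3 = 5.430747
R_{2,2} = 5.479310 + (5.479310 − 5.993401)/15 = 5.445037
R_{3,2} = 5.430747 + (5.430747 − 5.479310)/15 = 5.427509
R_{3,3} = 5.427509 + (5.427509 − 5.445037)/63 = 5.427231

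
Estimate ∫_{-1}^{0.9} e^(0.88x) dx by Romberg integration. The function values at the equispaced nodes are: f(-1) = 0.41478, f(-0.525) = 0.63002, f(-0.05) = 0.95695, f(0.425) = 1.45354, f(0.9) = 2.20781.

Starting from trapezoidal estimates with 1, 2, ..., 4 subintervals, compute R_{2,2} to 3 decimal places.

2.038

R_{0,0} (trapezoid, 1 panel, h=1.9000): 2.49146
R_{1,0} (trapezoid, 2 panels, h=0.9500): 2.15483
R_{2,0} (trapezoid, 4 panels, h=0.4750): 2.06711
R_{1,1} = 2.15483 + (2.15483 − 2.49146)/3 = 2.04262
R_{2,1} = 2.06711 + (2.06711 − 2.15483)/3 = 2.03787
R_{2,2} = 2.03787 + (2.03787 − 2.04262)/15 = 2.03755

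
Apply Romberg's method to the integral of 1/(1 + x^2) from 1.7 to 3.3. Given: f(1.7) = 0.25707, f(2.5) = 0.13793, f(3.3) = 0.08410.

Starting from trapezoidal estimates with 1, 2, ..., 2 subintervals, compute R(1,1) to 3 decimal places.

R(0,0) (trapezoid, 1 panel, h=1.6000): 0.27294
R(1,0) (trapezoid, 2 panels, h=0.8000): 0.24681
R(1,1) = 0.24681 + (0.24681 − 0.27294)/3 = 0.23810

0.238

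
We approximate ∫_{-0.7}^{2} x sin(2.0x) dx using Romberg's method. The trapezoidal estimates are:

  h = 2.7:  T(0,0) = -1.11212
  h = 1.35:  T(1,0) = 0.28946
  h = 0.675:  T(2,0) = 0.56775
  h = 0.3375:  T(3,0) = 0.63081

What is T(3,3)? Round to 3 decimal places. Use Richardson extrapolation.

0.651

Richardson extrapolation on the trapezoidal column (denominator 4−1=3):
T(1,1) = (4·0.28946 − (-1.11212)) / 3 = 0.75665
T(2,1) = 0.56775 + (0.56775 − 0.28946)/3 = 0.66051
T(3,1) = (4·0.63081 − 0.56775) / 3 = 0.65183
T(2,2) = (16·0.66051 − 0.75665) / 15 = 0.65410
T(3,2) = 0.65183 + (0.65183 − 0.66051)/15 = 0.65125
T(3,3) = 0.65125 + (0.65125 − 0.65410)/63 = 0.65120
(Column j=1 coincides with Simpson's rule on the same nodes.)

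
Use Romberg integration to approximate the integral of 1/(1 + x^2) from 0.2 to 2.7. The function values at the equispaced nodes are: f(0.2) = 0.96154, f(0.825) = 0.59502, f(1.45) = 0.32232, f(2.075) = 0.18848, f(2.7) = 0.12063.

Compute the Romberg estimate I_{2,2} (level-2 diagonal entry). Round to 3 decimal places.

1.014

I_{0,0} (trapezoid, 1 panel, h=2.5000): 1.35271
I_{1,0} (trapezoid, 2 panels, h=1.2500): 1.07926
I_{2,0} (trapezoid, 4 panels, h=0.6250): 1.02932
I_{1,1} = 1.07926 + (1.07926 − 1.35271)/3 = 0.98811
I_{2,1} = 1.02932 + (1.02932 − 1.07926)/3 = 1.01267
I_{2,2} = 1.01267 + (1.01267 − 0.98811)/15 = 1.01431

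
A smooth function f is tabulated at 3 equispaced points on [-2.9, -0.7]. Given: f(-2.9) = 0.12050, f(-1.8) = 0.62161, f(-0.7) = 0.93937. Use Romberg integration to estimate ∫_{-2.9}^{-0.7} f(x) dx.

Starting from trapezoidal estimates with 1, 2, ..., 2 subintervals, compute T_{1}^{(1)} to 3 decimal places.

T_{0}^{(0)} (trapezoid, 1 panel, h=2.2000): 1.16586
T_{1}^{(0)} (trapezoid, 2 panels, h=1.1000): 1.26670
T_{1}^{(1)} = 1.26670 + (1.26670 − 1.16586)/3 = 1.30031

1.300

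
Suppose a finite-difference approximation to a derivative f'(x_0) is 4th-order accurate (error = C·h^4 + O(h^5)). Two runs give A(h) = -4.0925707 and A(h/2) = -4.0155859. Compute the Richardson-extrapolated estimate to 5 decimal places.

Extrapolated value = (16·A(h/2) − A(h)) / (16 − 1)
= (16·(-4.0155859) − (-4.0925707)) / 15
= -60.1568037 / 15 = -4.0104536

-4.01045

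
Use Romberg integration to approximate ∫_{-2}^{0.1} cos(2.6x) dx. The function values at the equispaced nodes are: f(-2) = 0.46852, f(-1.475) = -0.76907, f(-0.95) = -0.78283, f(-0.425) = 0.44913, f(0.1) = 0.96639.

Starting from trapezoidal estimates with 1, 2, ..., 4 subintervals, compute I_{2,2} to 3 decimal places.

-0.224

I_{0,0} (trapezoid, 1 panel, h=2.1000): 1.50666
I_{1,0} (trapezoid, 2 panels, h=1.0500): -0.06864
I_{2,0} (trapezoid, 4 panels, h=0.5250): -0.20229
I_{1,1} = -0.06864 + (-0.06864 − 1.50666)/3 = -0.59374
I_{2,1} = -0.20229 + (-0.20229 − (-0.06864))/3 = -0.24684
I_{2,2} = -0.24684 + (-0.24684 − (-0.59374))/15 = -0.22371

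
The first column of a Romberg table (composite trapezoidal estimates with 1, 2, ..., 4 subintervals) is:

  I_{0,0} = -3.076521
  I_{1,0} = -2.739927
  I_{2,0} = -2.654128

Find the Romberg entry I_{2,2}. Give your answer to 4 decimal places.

-2.6254

Richardson extrapolation on the trapezoidal column (denominator 4−1=3):
I_{1,1} = (4·(-2.739927) − (-3.076521)) / 3 = -2.627729
I_{2,1} = (4·(-2.654128) − (-2.739927)) / 3 = -2.625528
I_{2,2} = (16·(-2.625528) − (-2.627729)) / 15 = -2.625381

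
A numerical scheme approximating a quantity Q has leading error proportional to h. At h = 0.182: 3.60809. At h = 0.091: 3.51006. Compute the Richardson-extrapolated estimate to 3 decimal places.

3.412

Extrapolated value = (2·A(h/2) − A(h)) / (2 − 1)
= (2·3.51006 − 3.60809) / 1
= 3.41203 / 1 = 3.41203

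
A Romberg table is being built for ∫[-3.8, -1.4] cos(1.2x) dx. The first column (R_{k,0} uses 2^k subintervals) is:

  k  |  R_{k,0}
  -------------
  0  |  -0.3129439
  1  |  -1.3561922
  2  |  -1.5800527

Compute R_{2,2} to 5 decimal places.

-1.65139

R_{1,1} = (4·(-1.3561922) − (-0.3129439)) / 3 = -1.7039416
R_{2,1} = (4·(-1.5800527) − (-1.3561922)) / 3 = -1.6546729
R_{2,2} = -1.6546729 + (-1.6546729 − (-1.7039416))/15 = -1.6513883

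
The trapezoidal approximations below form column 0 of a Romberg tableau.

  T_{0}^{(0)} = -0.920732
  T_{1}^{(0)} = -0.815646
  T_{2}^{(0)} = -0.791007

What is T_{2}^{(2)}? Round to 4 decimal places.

T_{1}^{(1)} = -0.815646 + (-0.815646 − (-0.920732))/3 = -0.780617
T_{2}^{(1)} = -0.791007 + (-0.791007 − (-0.815646))/3 = -0.782794
T_{2}^{(2)} = (16·(-0.782794) − (-0.780617)) / 15 = -0.782939

-0.7829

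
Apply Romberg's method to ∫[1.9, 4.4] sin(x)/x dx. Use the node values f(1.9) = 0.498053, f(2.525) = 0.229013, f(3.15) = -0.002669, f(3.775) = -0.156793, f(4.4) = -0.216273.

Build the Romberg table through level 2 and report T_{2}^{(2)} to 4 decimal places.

T_{0}^{(0)} (trapezoid, 1 panel, h=2.5000): 0.352225
T_{1}^{(0)} (trapezoid, 2 panels, h=1.2500): 0.172776
T_{2}^{(0)} (trapezoid, 4 panels, h=0.6250): 0.131526
T_{1}^{(1)} = 0.172776 + (0.172776 − 0.352225)/3 = 0.112960
T_{2}^{(1)} = 0.131526 + (0.131526 − 0.172776)/3 = 0.117776
T_{2}^{(2)} = 0.117776 + (0.117776 − 0.112960)/15 = 0.118097

0.1181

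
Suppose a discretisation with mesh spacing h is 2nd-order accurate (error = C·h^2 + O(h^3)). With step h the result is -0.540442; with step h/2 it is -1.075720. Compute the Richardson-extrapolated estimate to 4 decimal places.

-1.2541

Extrapolated value = (4·A(h/2) − A(h)) / (4 − 1)
= (4·(-1.075720) − (-0.540442)) / 3
= -3.762438 / 3 = -1.254146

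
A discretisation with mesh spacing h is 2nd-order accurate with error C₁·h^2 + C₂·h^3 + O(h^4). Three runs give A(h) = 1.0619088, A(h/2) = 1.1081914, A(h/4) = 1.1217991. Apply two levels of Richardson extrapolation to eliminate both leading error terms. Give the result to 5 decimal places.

1.12672

First eliminate the h^2 term (factor 2^2 = 4):
  B₁ = (4·1.1081914 − 1.0619088)/3 = 1.1236189
  B₂ = (4·1.1217991 − 1.1081914)/3 = 1.1263350
Then eliminate the h^3 term (factor 2^3 = 8):
  (8·1.1263350 − 1.1236189)/7 = 1.1267230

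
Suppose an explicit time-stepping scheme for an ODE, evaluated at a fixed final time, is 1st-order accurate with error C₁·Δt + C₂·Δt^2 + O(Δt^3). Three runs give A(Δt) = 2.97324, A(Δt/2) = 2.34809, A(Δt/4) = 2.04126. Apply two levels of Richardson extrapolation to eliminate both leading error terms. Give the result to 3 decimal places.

First eliminate the Δt term (factor 2^1 = 2):
  B₁ = (2·2.34809 − 2.97324)/1 = 1.72294
  B₂ = (2·2.04126 − 2.34809)/1 = 1.73443
Then eliminate the Δt^2 term (factor 2^2 = 4):
  (4·1.73443 − 1.72294)/3 = 1.73826

1.738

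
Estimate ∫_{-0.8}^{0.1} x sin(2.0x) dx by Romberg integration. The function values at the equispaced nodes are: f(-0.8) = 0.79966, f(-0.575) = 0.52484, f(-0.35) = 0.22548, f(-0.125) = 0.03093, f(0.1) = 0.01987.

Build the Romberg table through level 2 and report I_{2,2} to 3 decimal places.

0.262

I_{0,0} (trapezoid, 1 panel, h=0.9000): 0.36879
I_{1,0} (trapezoid, 2 panels, h=0.4500): 0.28586
I_{2,0} (trapezoid, 4 panels, h=0.2250): 0.26798
I_{1,1} = 0.28586 + (0.28586 − 0.36879)/3 = 0.25822
I_{2,1} = 0.26798 + (0.26798 − 0.28586)/3 = 0.26202
I_{2,2} = 0.26202 + (0.26202 − 0.25822)/15 = 0.26227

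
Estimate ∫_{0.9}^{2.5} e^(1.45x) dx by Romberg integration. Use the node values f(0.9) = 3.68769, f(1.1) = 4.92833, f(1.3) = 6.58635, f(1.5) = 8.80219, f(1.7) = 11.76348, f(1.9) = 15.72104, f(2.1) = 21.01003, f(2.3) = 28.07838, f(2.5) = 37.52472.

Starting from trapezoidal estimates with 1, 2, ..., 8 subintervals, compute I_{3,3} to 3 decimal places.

I_{0,0} (trapezoid, 1 panel, h=1.6000): 32.96993
I_{1,0} (trapezoid, 2 panels, h=0.8000): 25.89575
I_{2,0} (trapezoid, 4 panels, h=0.4000): 23.98643
I_{3,0} (trapezoid, 8 panels, h=0.2000): 23.49920
I_{1,1} = 25.89575 + (25.89575 − 32.96993)/3 = 23.53769
I_{2,1} = 23.98643 + (23.98643 − 25.89575)/3 = 23.34999
I_{3,1} = 23.49920 + (23.49920 − 23.98643)/3 = 23.33679
I_{2,2} = 23.34999 + (23.34999 − 23.53769)/15 = 23.33748
I_{3,2} = 23.33679 + (23.33679 − 23.34999)/15 = 23.33591
I_{3,3} = 23.33591 + (23.33591 − 23.33748)/63 = 23.33589

23.336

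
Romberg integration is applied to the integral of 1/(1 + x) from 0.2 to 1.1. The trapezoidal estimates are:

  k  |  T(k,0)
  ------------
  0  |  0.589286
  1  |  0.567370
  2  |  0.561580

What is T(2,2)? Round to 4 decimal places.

0.5596

T(1,1) = 0.567370 + (0.567370 − 0.589286)/3 = 0.560065
T(2,1) = 0.561580 + (0.561580 − 0.567370)/3 = 0.559650
T(2,2) = (16·0.559650 − 0.560065) / 15 = 0.559622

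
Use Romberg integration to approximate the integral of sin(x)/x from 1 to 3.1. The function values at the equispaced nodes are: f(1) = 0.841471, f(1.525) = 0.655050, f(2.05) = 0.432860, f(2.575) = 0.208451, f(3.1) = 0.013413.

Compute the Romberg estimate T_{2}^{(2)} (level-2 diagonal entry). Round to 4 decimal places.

0.9056

T_{0}^{(0)} (trapezoid, 1 panel, h=2.1000): 0.897628
T_{1}^{(0)} (trapezoid, 2 panels, h=1.0500): 0.903317
T_{2}^{(0)} (trapezoid, 4 panels, h=0.5250): 0.904997
T_{1}^{(1)} = 0.903317 + (0.903317 − 0.897628)/3 = 0.905213
T_{2}^{(1)} = 0.904997 + (0.904997 − 0.903317)/3 = 0.905557
T_{2}^{(2)} = 0.905557 + (0.905557 − 0.905213)/15 = 0.905580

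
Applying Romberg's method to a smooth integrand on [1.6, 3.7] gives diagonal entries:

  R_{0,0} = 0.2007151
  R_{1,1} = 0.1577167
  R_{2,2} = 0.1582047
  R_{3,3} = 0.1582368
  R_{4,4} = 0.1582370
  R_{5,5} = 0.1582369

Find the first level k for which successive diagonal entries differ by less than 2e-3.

k = 2

|R_{1,1} − R_{0,0}| = 0.0429984 ≥ 2e-3
|R_{2,2} − R_{1,1}| = 0.0004880 < 2e-3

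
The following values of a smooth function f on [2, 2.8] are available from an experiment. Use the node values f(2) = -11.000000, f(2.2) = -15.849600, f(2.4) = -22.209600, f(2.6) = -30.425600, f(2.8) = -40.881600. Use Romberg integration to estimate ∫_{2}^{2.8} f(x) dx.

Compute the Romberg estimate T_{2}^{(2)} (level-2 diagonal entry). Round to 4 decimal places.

T_{0}^{(0)} (trapezoid, 1 panel, h=0.8000): -20.752640
T_{1}^{(0)} (trapezoid, 2 panels, h=0.4000): -19.260160
T_{2}^{(0)} (trapezoid, 4 panels, h=0.2000): -18.885120
T_{1}^{(1)} = -19.260160 + (-19.260160 − (-20.752640))/3 = -18.762667
T_{2}^{(1)} = -18.885120 + (-18.885120 − (-19.260160))/3 = -18.760107
T_{2}^{(2)} = -18.760107 + (-18.760107 − (-18.762667))/15 = -18.759936

-18.7599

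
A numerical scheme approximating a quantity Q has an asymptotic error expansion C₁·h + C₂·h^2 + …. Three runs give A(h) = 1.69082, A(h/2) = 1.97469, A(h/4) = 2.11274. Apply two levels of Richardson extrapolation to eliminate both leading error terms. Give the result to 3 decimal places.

2.248

First eliminate the h term (factor 2^1 = 2):
  B₁ = (2·1.97469 − 1.69082)/1 = 2.25856
  B₂ = (2·2.11274 − 1.97469)/1 = 2.25079
Then eliminate the h^2 term (factor 2^2 = 4):
  (4·2.25079 − 2.25856)/3 = 2.24820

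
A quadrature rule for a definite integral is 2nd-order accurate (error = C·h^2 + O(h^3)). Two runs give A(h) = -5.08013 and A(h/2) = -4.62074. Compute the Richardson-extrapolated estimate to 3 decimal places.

Extrapolated value = (4·A(h/2) − A(h)) / (4 − 1)
= (4·(-4.62074) − (-5.08013)) / 3
= -13.40283 / 3 = -4.46761

-4.468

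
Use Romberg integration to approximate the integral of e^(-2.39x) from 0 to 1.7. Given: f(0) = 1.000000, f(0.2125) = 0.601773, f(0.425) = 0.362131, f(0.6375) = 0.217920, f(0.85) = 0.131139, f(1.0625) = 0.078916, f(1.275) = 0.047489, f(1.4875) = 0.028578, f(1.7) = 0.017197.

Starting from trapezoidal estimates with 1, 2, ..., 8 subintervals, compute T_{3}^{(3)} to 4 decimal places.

0.4112

T_{0}^{(0)} (trapezoid, 1 panel, h=1.7000): 0.864617
T_{1}^{(0)} (trapezoid, 2 panels, h=0.8500): 0.543777
T_{2}^{(0)} (trapezoid, 4 panels, h=0.4250): 0.445977
T_{3}^{(0)} (trapezoid, 8 panels, h=0.2125): 0.420016
T_{1}^{(1)} = 0.543777 + (0.543777 − 0.864617)/3 = 0.436830
T_{2}^{(1)} = 0.445977 + (0.445977 − 0.543777)/3 = 0.413377
T_{3}^{(1)} = 0.420016 + (0.420016 − 0.445977)/3 = 0.411362
T_{2}^{(2)} = 0.413377 + (0.413377 − 0.436830)/15 = 0.411813
T_{3}^{(2)} = 0.411362 + (0.411362 − 0.413377)/15 = 0.411228
T_{3}^{(3)} = 0.411228 + (0.411228 − 0.411813)/63 = 0.411219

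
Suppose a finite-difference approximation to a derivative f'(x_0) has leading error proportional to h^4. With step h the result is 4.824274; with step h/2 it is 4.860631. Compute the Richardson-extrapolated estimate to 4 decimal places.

4.8631

Extrapolated value = (16·A(h/2) − A(h)) / (16 − 1)
= (16·4.860631 − 4.824274) / 15
= 72.945822 / 15 = 4.863055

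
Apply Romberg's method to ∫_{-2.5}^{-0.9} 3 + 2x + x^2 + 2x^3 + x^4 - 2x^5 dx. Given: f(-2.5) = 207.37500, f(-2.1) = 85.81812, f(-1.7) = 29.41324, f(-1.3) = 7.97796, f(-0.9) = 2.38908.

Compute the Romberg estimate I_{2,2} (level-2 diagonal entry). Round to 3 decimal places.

85.738

I_{0,0} (trapezoid, 1 panel, h=1.6000): 167.81126
I_{1,0} (trapezoid, 2 panels, h=0.8000): 107.43622
I_{2,0} (trapezoid, 4 panels, h=0.4000): 91.23654
I_{1,1} = 107.43622 + (107.43622 − 167.81126)/3 = 87.31121
I_{2,1} = 91.23654 + (91.23654 − 107.43622)/3 = 85.83665
I_{2,2} = 85.83665 + (85.83665 − 87.31121)/15 = 85.73835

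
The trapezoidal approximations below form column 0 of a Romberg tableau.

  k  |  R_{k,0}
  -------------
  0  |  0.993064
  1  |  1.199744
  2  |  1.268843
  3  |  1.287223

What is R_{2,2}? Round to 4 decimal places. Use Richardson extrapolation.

1.2934

Richardson extrapolation on the trapezoidal column (denominator 4−1=3):
R_{1,1} = (4·1.199744 − 0.993064) / 3 = 1.268637
R_{2,1} = 1.268843 + (1.268843 − 1.199744)/3 = 1.291876
R_{2,2} = 1.291876 + (1.291876 − 1.268637)/15 = 1.293425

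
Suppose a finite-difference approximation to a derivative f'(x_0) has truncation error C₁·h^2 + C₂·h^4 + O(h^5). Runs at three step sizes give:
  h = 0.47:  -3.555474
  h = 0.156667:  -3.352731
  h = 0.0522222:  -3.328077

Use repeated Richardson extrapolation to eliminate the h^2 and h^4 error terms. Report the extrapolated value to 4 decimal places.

First eliminate the h^2 term (factor 3^2 = 9):
  B₁ = (9·(-3.352731) − (-3.555474))/8 = -3.327388
  B₂ = (9·(-3.328077) − (-3.352731))/8 = -3.324995
Then eliminate the h^4 term (factor 3^4 = 81):
  (81·(-3.324995) − (-3.327388))/80 = -3.324965

-3.3250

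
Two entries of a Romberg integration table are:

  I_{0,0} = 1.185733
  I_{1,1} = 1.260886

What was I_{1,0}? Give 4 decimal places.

1.2421

From I_{1,1} = (4·I_{1,0} − I_{0,0})/3, solve for I_{1,0}:
4·I_{1,0} = 3·1.260886 + 1.185733 = 4.968391
I_{1,0} = 1.242098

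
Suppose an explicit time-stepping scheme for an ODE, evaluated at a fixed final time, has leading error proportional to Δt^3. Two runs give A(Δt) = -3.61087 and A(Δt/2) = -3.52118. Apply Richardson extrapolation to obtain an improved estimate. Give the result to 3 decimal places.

-3.508

Extrapolated value = (8·A(Δt/2) − A(Δt)) / (8 − 1)
= (8·(-3.52118) − (-3.61087)) / 7
= -24.55857 / 7 = -3.50837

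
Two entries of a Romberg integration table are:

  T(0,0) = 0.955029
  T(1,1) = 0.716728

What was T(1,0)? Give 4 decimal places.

From T(1,1) = (4·T(1,0) − T(0,0))/3, solve for T(1,0):
4·T(1,0) = 3·0.716728 + 0.955029 = 3.105213
T(1,0) = 0.776303

0.7763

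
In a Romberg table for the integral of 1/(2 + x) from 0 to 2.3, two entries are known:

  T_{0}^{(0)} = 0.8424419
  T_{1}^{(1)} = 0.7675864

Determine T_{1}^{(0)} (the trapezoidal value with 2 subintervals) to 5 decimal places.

From T_{1}^{(1)} = (4·T_{1}^{(0)} − T_{0}^{(0)})/3, solve for T_{1}^{(0)}:
4·T_{1}^{(0)} = 3·0.7675864 + 0.8424419 = 3.1452011
T_{1}^{(0)} = 0.7863003

0.78630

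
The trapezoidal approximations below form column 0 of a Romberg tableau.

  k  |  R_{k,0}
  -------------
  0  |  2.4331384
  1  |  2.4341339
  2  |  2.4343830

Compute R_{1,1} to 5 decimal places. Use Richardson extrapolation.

2.43447

R_{1,1} = (4·2.4341339 − 2.4331384) / 3 = 2.4344657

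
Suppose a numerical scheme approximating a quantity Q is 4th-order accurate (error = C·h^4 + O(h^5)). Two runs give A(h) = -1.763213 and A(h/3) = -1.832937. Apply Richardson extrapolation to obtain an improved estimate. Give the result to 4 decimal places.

-1.8338

The leading error scales as h^4; refining by a factor of 3 reduces it by 3^4 = 81.
Extrapolated value = (81·A(h/3) − A(h)) / (81 − 1)
= (81·(-1.832937) − (-1.763213)) / 80
= -146.704684 / 80 = -1.833809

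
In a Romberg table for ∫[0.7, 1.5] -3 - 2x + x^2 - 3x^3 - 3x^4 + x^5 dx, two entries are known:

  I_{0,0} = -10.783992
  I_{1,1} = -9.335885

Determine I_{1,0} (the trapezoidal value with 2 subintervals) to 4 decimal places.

-9.6979

From I_{1,1} = (4·I_{1,0} − I_{0,0})/3, solve for I_{1,0}:
4·I_{1,0} = 3·(-9.335885) + (-10.783992) = -38.791647
I_{1,0} = -9.697912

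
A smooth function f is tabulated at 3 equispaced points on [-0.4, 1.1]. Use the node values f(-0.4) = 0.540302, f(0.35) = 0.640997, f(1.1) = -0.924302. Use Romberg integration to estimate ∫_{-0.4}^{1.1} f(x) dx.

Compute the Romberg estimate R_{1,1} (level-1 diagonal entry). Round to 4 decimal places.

0.5450

R_{0,0} (trapezoid, 1 panel, h=1.5000): -0.288000
R_{1,0} (trapezoid, 2 panels, h=0.7500): 0.336748
R_{1,1} = 0.336748 + (0.336748 − (-0.288000))/3 = 0.544997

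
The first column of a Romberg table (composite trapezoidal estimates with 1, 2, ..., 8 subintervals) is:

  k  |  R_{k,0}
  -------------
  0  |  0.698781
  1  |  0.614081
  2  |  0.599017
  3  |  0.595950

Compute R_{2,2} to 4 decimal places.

0.5945

Richardson extrapolation on the trapezoidal column (denominator 4−1=3):
R_{1,1} = (4·0.614081 − 0.698781) / 3 = 0.585848
R_{2,1} = (4·0.599017 − 0.614081) / 3 = 0.593996
R_{2,2} = (16·0.593996 − 0.585848) / 15 = 0.594539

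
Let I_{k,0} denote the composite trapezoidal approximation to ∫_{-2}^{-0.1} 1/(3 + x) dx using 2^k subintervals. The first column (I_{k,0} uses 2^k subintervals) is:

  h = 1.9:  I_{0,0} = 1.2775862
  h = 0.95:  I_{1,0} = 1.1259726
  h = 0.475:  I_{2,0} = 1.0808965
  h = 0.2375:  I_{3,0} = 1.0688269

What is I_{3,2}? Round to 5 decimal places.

Richardson extrapolation on the trapezoidal column (denominator 4−1=3):
I_{2,1} = (4·1.0808965 − 1.1259726) / 3 = 1.0658711
I_{3,1} = (4·1.0688269 − 1.0808965) / 3 = 1.0648037
I_{3,2} = (16·1.0648037 − 1.0658711) / 15 = 1.0647325

1.06473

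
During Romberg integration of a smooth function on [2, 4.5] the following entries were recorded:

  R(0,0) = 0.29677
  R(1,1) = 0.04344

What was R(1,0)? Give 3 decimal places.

0.107

From R(1,1) = (4·R(1,0) − R(0,0))/3, solve for R(1,0):
4·R(1,0) = 3·0.04344 + 0.29677 = 0.42709
R(1,0) = 0.10677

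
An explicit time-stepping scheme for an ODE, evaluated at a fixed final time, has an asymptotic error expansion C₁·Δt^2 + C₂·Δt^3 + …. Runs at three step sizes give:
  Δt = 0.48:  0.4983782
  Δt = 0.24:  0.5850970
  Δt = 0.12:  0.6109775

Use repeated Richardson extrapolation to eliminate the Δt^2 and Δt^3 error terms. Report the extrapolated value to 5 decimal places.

0.62040

First eliminate the Δt^2 term (factor 2^2 = 4):
  B₁ = (4·0.5850970 − 0.4983782)/3 = 0.6140033
  B₂ = (4·0.6109775 − 0.5850970)/3 = 0.6196043
Then eliminate the Δt^3 term (factor 2^3 = 8):
  (8·0.6196043 − 0.6140033)/7 = 0.6204044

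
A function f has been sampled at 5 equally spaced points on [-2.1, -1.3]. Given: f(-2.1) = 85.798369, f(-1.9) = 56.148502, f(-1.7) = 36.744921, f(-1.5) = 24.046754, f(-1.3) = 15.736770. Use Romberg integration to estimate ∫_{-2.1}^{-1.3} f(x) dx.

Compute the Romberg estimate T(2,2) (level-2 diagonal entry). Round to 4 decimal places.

33.0483

T(0,0) (trapezoid, 1 panel, h=0.8000): 40.614056
T(1,0) (trapezoid, 2 panels, h=0.4000): 35.004996
T(2,0) (trapezoid, 4 panels, h=0.2000): 33.541549
T(1,1) = 35.004996 + (35.004996 − 40.614056)/3 = 33.135309
T(2,1) = 33.541549 + (33.541549 − 35.004996)/3 = 33.053733
T(2,2) = 33.053733 + (33.053733 − 33.135309)/15 = 33.048295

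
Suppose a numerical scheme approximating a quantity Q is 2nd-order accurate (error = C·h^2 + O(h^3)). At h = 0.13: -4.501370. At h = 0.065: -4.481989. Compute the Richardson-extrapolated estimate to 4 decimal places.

-4.4755

The leading error scales as h^2; refining by a factor of 2 reduces it by 2^2 = 4.
Extrapolated value = (4·A(h/2) − A(h)) / (4 − 1)
= (4·(-4.481989) − (-4.501370)) / 3
= -13.426586 / 3 = -4.475529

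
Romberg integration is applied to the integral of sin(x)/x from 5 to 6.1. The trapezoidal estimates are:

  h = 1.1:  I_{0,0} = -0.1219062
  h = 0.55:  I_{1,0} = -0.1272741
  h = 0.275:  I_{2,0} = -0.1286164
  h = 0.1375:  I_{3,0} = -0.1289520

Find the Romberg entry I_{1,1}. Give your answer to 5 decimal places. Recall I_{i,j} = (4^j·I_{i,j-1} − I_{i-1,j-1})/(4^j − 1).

I_{1,1} = (4·(-0.1272741) − (-0.1219062)) / 3 = -0.1290634

-0.12906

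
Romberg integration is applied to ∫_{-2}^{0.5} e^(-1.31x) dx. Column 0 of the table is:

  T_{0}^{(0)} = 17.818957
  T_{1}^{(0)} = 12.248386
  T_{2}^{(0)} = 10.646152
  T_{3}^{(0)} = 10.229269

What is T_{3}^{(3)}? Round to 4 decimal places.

T_{1}^{(1)} = 12.248386 + (12.248386 − 17.818957)/3 = 10.391529
T_{2}^{(1)} = 10.646152 + (10.646152 − 12.248386)/3 = 10.112074
T_{3}^{(1)} = 10.229269 + (10.229269 − 10.646152)/3 = 10.090308
T_{2}^{(2)} = (16·10.112074 − 10.391529) / 15 = 10.093444
T_{3}^{(2)} = (16·10.090308 − 10.112074) / 15 = 10.088857
T_{3}^{(3)} = 10.088857 + (10.088857 − 10.093444)/63 = 10.088784

10.0888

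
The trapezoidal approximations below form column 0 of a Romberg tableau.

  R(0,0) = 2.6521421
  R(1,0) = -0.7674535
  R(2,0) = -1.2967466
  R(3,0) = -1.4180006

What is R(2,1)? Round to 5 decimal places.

Richardson extrapolation on the trapezoidal column (denominator 4−1=3):
R(2,1) = -1.2967466 + (-1.2967466 − (-0.7674535))/3 = -1.4731776
(Column j=1 coincides with Simpson's rule on the same nodes.)

-1.47318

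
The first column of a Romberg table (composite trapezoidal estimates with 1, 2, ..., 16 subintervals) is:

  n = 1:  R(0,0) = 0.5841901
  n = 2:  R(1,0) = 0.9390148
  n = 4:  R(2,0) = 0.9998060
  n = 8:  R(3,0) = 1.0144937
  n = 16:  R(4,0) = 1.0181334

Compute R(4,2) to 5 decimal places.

1.01934

R(3,1) = 1.0144937 + (1.0144937 − 0.9998060)/3 = 1.0193896
R(4,1) = (4·1.0181334 − 1.0144937) / 3 = 1.0193466
R(4,2) = 1.0193466 + (1.0193466 − 1.0193896)/15 = 1.0193437
(Column j=1 coincides with Simpson's rule on the same nodes.)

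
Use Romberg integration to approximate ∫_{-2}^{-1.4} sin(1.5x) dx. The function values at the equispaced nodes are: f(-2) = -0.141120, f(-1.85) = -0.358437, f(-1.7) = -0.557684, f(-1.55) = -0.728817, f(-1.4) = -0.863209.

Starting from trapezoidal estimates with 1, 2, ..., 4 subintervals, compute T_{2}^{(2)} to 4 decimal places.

T_{0}^{(0)} (trapezoid, 1 panel, h=0.6000): -0.301299
T_{1}^{(0)} (trapezoid, 2 panels, h=0.3000): -0.317955
T_{2}^{(0)} (trapezoid, 4 panels, h=0.1500): -0.322065
T_{1}^{(1)} = -0.317955 + (-0.317955 − (-0.301299))/3 = -0.323507
T_{2}^{(1)} = -0.322065 + (-0.322065 − (-0.317955))/3 = -0.323435
T_{2}^{(2)} = -0.323435 + (-0.323435 − (-0.323507))/15 = -0.323430

-0.3234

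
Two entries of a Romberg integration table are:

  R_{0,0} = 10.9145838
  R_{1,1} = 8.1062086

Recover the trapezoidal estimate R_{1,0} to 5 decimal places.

From R_{1,1} = (4·R_{1,0} − R_{0,0})/3, solve for R_{1,0}:
4·R_{1,0} = 3·8.1062086 + 10.9145838 = 35.2332096
R_{1,0} = 8.8083024

8.80830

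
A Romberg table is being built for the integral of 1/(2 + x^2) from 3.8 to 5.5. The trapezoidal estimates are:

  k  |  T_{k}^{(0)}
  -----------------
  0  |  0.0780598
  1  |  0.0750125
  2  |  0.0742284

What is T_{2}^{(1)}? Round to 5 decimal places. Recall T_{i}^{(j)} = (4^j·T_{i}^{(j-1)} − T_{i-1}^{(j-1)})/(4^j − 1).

Richardson extrapolation on the trapezoidal column (denominator 4−1=3):
T_{2}^{(1)} = (4·0.0742284 − 0.0750125) / 3 = 0.0739670

0.07397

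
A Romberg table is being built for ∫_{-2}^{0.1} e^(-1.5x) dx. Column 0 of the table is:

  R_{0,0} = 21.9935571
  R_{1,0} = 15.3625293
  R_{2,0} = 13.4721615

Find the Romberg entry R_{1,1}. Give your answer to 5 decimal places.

13.15219

Richardson extrapolation on the trapezoidal column (denominator 4−1=3):
R_{1,1} = 15.3625293 + (15.3625293 − 21.9935571)/3 = 13.1521867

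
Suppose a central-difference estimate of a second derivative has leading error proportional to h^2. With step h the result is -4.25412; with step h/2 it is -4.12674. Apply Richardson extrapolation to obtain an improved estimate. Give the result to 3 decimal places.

-4.084

Extrapolated value = (4·A(h/2) − A(h)) / (4 − 1)
= (4·(-4.12674) − (-4.25412)) / 3
= -12.25284 / 3 = -4.08428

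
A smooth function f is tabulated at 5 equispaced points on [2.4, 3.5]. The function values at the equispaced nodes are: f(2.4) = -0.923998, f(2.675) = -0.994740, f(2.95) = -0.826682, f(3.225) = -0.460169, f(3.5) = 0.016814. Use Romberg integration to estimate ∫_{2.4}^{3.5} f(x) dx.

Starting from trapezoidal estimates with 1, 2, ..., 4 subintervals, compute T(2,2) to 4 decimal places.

T(0,0) (trapezoid, 1 panel, h=1.1000): -0.498951
T(1,0) (trapezoid, 2 panels, h=0.5500): -0.704151
T(2,0) (trapezoid, 4 panels, h=0.2750): -0.752175
T(1,1) = -0.704151 + (-0.704151 − (-0.498951))/3 = -0.772551
T(2,1) = -0.752175 + (-0.752175 − (-0.704151))/3 = -0.768183
T(2,2) = -0.768183 + (-0.768183 − (-0.772551))/15 = -0.767892

-0.7679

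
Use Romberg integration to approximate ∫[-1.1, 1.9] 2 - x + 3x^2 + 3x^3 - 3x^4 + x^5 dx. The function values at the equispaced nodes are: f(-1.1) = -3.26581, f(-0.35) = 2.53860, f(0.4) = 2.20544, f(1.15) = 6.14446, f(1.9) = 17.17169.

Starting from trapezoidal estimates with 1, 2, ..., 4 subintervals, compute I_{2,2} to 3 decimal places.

I_{0,0} (trapezoid, 1 panel, h=3.0000): 20.85882
I_{1,0} (trapezoid, 2 panels, h=1.5000): 13.73757
I_{2,0} (trapezoid, 4 panels, h=0.7500): 13.38108
I_{1,1} = 13.73757 + (13.73757 − 20.85882)/3 = 11.36382
I_{2,1} = 13.38108 + (13.38108 − 13.73757)/3 = 13.26225
I_{2,2} = 13.26225 + (13.26225 − 11.36382)/15 = 13.38881

13.389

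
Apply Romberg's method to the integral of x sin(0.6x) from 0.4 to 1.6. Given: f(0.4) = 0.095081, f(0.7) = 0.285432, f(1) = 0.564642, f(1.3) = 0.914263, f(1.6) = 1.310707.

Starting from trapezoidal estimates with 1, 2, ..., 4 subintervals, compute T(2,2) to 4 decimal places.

T(0,0) (trapezoid, 1 panel, h=1.2000): 0.843473
T(1,0) (trapezoid, 2 panels, h=0.6000): 0.760522
T(2,0) (trapezoid, 4 panels, h=0.3000): 0.740169
T(1,1) = 0.760522 + (0.760522 − 0.843473)/3 = 0.732872
T(2,1) = 0.740169 + (0.740169 − 0.760522)/3 = 0.733385
T(2,2) = 0.733385 + (0.733385 − 0.732872)/15 = 0.733419

0.7334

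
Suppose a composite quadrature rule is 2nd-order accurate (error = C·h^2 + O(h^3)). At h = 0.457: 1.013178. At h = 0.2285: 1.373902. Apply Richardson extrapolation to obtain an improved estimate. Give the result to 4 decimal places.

Extrapolated value = (4·A(h/2) − A(h)) / (4 − 1)
= (4·1.373902 − 1.013178) / 3
= 4.482430 / 3 = 1.494143

1.4941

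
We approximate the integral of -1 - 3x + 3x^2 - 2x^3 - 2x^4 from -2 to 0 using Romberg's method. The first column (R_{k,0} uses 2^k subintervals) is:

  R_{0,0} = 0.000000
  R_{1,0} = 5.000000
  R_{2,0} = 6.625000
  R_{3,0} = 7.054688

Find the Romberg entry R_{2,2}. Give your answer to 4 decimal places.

Richardson extrapolation on the trapezoidal column (denominator 4−1=3):
R_{1,1} = 5.000000 + (5.000000 − 0.000000)/3 = 6.666667
R_{2,1} = (4·6.625000 − 5.000000) / 3 = 7.166667
R_{2,2} = 7.166667 + (7.166667 − 6.666667)/15 = 7.200000
(Column j=1 coincides with Simpson's rule on the same nodes.)

7.2000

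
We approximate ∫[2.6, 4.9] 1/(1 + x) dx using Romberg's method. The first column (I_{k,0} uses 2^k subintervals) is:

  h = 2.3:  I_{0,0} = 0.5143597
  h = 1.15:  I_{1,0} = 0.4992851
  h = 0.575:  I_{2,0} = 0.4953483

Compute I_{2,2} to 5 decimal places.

0.49402

Richardson extrapolation on the trapezoidal column (denominator 4−1=3):
I_{1,1} = 0.4992851 + (0.4992851 − 0.5143597)/3 = 0.4942602
I_{2,1} = 0.4953483 + (0.4953483 − 0.4992851)/3 = 0.4940360
I_{2,2} = (16·0.4940360 − 0.4942602) / 15 = 0.4940211
(Column j=1 coincides with Simpson's rule on the same nodes.)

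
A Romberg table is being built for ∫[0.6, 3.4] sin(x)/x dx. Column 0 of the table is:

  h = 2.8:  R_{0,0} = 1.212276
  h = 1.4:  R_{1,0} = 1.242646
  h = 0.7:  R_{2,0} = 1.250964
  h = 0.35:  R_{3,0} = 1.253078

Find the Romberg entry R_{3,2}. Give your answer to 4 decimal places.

R_{2,1} = (4·1.250964 − 1.242646) / 3 = 1.253737
R_{3,1} = (4·1.253078 − 1.250964) / 3 = 1.253783
R_{3,2} = 1.253783 + (1.253783 − 1.253737)/15 = 1.253786

1.2538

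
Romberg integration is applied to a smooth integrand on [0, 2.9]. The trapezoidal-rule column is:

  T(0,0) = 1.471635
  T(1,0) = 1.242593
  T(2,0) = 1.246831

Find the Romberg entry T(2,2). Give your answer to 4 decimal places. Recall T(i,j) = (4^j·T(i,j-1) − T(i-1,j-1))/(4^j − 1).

Richardson extrapolation on the trapezoidal column (denominator 4−1=3):
T(1,1) = (4·1.242593 − 1.471635) / 3 = 1.166246
T(2,1) = (4·1.246831 − 1.242593) / 3 = 1.248244
T(2,2) = 1.248244 + (1.248244 − 1.166246)/15 = 1.253711

1.2537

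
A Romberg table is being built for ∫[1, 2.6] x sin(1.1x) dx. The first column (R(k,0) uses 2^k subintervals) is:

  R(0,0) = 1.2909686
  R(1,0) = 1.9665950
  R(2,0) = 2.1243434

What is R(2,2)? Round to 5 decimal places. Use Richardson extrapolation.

2.17593

Richardson extrapolation on the trapezoidal column (denominator 4−1=3):
R(1,1) = 1.9665950 + (1.9665950 − 1.2909686)/3 = 2.1918038
R(2,1) = (4·2.1243434 − 1.9665950) / 3 = 2.1769262
R(2,2) = 2.1769262 + (2.1769262 − 2.1918038)/15 = 2.1759344
(Column j=1 coincides with Simpson's rule on the same nodes.)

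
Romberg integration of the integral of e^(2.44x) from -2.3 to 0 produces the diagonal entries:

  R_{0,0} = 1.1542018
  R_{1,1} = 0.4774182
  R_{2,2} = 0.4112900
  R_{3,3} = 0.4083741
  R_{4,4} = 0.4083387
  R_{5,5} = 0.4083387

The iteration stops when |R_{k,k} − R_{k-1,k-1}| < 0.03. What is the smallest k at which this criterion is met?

k = 3

|R_{1,1} − R_{0,0}| = 0.6767836 ≥ 0.03
|R_{2,2} − R_{1,1}| = 0.0661282 ≥ 0.03
|R_{3,3} − R_{2,2}| = 0.0029159 < 0.03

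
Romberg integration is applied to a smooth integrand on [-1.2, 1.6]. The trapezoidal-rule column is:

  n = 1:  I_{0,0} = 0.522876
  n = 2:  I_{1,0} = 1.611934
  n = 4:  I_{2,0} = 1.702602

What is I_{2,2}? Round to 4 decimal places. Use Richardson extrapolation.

1.7167

I_{1,1} = 1.611934 + (1.611934 − 0.522876)/3 = 1.974953
I_{2,1} = 1.702602 + (1.702602 − 1.611934)/3 = 1.732825
I_{2,2} = 1.732825 + (1.732825 − 1.974953)/15 = 1.716683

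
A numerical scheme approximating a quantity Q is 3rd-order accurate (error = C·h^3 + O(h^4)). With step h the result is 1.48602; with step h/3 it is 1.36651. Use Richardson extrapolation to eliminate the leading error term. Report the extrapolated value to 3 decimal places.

1.362

The leading error scales as h^3; refining by a factor of 3 reduces it by 3^3 = 27.
Extrapolated value = (27·A(h/3) − A(h)) / (27 − 1)
= (27·1.36651 − 1.48602) / 26
= 35.40975 / 26 = 1.36191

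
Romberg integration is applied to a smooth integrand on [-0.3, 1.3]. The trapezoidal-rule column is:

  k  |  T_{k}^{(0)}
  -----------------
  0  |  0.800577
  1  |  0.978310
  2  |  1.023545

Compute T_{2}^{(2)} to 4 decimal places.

1.0387

Richardson extrapolation on the trapezoidal column (denominator 4−1=3):
T_{1}^{(1)} = 0.978310 + (0.978310 − 0.800577)/3 = 1.037554
T_{2}^{(1)} = 1.023545 + (1.023545 − 0.978310)/3 = 1.038623
T_{2}^{(2)} = (16·1.038623 − 1.037554) / 15 = 1.038694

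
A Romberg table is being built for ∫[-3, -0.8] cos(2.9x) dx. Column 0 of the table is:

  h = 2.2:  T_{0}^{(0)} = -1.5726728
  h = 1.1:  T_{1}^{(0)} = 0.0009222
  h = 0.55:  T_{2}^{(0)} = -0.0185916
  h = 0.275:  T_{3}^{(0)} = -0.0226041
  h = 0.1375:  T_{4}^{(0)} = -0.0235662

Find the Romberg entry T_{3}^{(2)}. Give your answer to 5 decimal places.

T_{2}^{(1)} = -0.0185916 + (-0.0185916 − 0.0009222)/3 = -0.0250962
T_{3}^{(1)} = -0.0226041 + (-0.0226041 − (-0.0185916))/3 = -0.0239416
T_{3}^{(2)} = (16·(-0.0239416) − (-0.0250962)) / 15 = -0.0238646
(Column j=1 coincides with Simpson's rule on the same nodes.)

-0.02386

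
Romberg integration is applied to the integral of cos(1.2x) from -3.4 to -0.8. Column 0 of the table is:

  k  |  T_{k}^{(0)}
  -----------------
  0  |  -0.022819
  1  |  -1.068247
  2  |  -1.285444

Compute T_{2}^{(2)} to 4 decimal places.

Richardson extrapolation on the trapezoidal column (denominator 4−1=3):
T_{1}^{(1)} = (4·(-1.068247) − (-0.022819)) / 3 = -1.416723
T_{2}^{(1)} = (4·(-1.285444) − (-1.068247)) / 3 = -1.357843
T_{2}^{(2)} = -1.357843 + (-1.357843 − (-1.416723))/15 = -1.353918

-1.3539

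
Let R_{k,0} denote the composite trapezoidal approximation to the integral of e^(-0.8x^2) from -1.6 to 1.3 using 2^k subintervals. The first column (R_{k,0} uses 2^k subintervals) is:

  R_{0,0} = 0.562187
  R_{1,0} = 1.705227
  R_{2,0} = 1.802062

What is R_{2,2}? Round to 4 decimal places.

1.8175

R_{1,1} = 1.705227 + (1.705227 − 0.562187)/3 = 2.086240
R_{2,1} = (4·1.802062 − 1.705227) / 3 = 1.834340
R_{2,2} = (16·1.834340 − 2.086240) / 15 = 1.817547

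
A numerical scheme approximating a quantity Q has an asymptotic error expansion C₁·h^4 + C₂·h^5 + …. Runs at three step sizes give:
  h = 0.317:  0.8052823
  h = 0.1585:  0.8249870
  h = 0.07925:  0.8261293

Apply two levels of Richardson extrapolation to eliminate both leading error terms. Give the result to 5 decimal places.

0.82620

First eliminate the h^4 term (factor 2^4 = 16):
  B₁ = (16·0.8249870 − 0.8052823)/15 = 0.8263006
  B₂ = (16·0.8261293 − 0.8249870)/15 = 0.8262055
Then eliminate the h^5 term (factor 2^5 = 32):
  (32·0.8262055 − 0.8263006)/31 = 0.8262024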